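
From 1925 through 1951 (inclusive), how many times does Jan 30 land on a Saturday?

Day of week of January 30 in each year:
1925: Fri, 1926: Sat ✓, 1927: Sun, 1928: Mon, 1929: Wed, 1930: Thu, 1931: Fri, 1932: Sat ✓, 1933: Mon, 1934: Tue, 1935: Wed, 1936: Thu, 1937: Sat ✓, 1938: Sun, 1939: Mon, 1940: Tue, 1941: Thu, 1942: Fri, 1943: Sat ✓, 1944: Sun, 1945: Tue, 1946: Wed, 1947: Thu, 1948: Fri, 1949: Sun, 1950: Mon, 1951: Tue
Saturdays: 1926, 1932, 1937, 1943.

4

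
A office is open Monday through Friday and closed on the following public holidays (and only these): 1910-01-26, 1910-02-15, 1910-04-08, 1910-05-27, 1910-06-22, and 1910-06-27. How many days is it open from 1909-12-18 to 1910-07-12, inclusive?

1909-12-18 is a Saturday.
The range spans 207 days (inclusive of both endpoints).
207 = 7 × 29 + 4, so there are 29 full weeks plus 4 extra days.
Each full week contributes 5 weekdays (Mon–Fri): 29 × 5 = 145.
The 4 extra days are Saturday, Sunday, Monday, Tuesday — 2 of them qualify.
Total: 145 + 2 = 147.
Holidays: 1910-01-26 (Wed); 1910-02-15 (Tue); 1910-04-08 (Fri); 1910-05-27 (Fri); 1910-06-22 (Wed); 1910-06-27 (Mon).
All 6 holidays fall on weekdays, so subtract 6.
Business days: 147 − 6 = 141.

141 working days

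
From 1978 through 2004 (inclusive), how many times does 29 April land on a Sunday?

4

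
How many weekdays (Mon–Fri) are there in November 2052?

November 1, 2052 is a Friday.
That's 30 days from start to end, counting both.
30 = 7 × 4 + 2, so there are 4 full weeks plus 2 extra days.
Each full week contributes 5 weekdays (Mon–Fri): 4 × 5 = 20.
The 2 extra days are Fri, Sat — 1 of them qualifies.
Total: 20 + 1 = 21.

21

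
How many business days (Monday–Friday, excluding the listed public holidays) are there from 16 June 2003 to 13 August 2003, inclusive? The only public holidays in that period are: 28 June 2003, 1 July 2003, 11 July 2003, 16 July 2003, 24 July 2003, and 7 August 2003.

16 June 2003 is a Monday.
From 16 June 2003 to 13 August 2003 is 59 days inclusive.
59 = 7 × 8 + 3, so there are 8 full weeks plus 3 extra days.
Each full week contributes 5 weekdays (Mon–Fri): 8 × 5 = 40.
The 3 extra days are Mon, Tue, Wed — 3 of them qualify.
Total: 40 + 3 = 43.
Holidays: 28 June 2003 (Sat); 1 July 2003 (Tue); 11 July 2003 (Fri); 16 July 2003 (Wed); 24 July 2003 (Thu); 7 August 2003 (Thu).
5 of the 6 holidays fall on weekdays; the rest are weekends and were already excluded.
Business days: 43 − 5 = 38.

38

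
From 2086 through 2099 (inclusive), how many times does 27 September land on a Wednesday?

1

Day of week of September 27 in each year:
2086: Fri, 2087: Sat, 2088: Mon, 2089: Tue, 2090: Wed ✓, 2091: Thu, 2092: Sat, 2093: Sun, 2094: Mon, 2095: Tue, 2096: Thu, 2097: Fri, 2098: Sat, 2099: Sun
Wednesdays: 2090.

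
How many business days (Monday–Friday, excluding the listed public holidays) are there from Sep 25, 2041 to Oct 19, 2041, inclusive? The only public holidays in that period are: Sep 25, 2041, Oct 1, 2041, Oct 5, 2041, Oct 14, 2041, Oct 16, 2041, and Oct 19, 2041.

14

Sep 25, 2041 is a Wednesday.
The range spans 25 days (inclusive of both endpoints).
25 = 7 × 3 + 4, so there are 3 full weeks plus 4 extra days.
Each full week contributes 5 weekdays (Mon–Fri): 3 × 5 = 15.
The 4 extra days are Wednesday, Thursday, Friday, Saturday — 3 of them qualify.
Total: 15 + 3 = 18.
Holidays: Sep 25, 2041 (Wed); Oct 1, 2041 (Tue); Oct 5, 2041 (Sat); Oct 14, 2041 (Mon); Oct 16, 2041 (Wed); Oct 19, 2041 (Sat).
4 of the 6 holidays fall on weekdays; the rest are weekends and were already excluded.
Business days: 18 − 4 = 14.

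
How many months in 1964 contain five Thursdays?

A month has five Thursdays exactly when Thursday falls within its first (length − 28) days.
Jan: 31 days, starts Wed → 5 of Wed, Thu, Fri ✓
Feb: 29 days, starts Sat → 5 of Sat
Mar: 31 days, starts Sun → 5 of Sun, Mon, Tue
Apr: 30 days, starts Wed → 5 of Wed, Thu ✓
May: 31 days, starts Fri → 5 of Fri, Sat, Sun
Jun: 30 days, starts Mon → 5 of Mon, Tue
Jul: 31 days, starts Wed → 5 of Wed, Thu, Fri ✓
Aug: 31 days, starts Sat → 5 of Sat, Sun, Mon
Sep: 30 days, starts Tue → 5 of Tue, Wed
Oct: 31 days, starts Thu → 5 of Thu, Fri, Sat ✓
Nov: 30 days, starts Sun → 5 of Sun, Mon
Dec: 31 days, starts Tue → 5 of Tue, Wed, Thu ✓
Months with five Thursdays: Jan, Apr, Jul, Oct, Dec.

5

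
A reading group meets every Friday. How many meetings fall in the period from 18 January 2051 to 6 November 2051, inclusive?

42

18 January 2051 is a Wednesday.
From 18 January 2051 to 6 November 2051 is 293 days inclusive.
293 = 7 × 41 + 6, so there are 41 full weeks plus 6 extra days.
Each full week contributes one Friday: 41 so far.
The 6 extra days are Wednesday, Thursday, Friday, Saturday, Sunday, Monday — 1 of them qualifies.
Total: 41 + 1 = 42.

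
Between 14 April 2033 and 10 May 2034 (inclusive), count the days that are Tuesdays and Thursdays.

14 April 2033 is a Thursday.
That's 392 days from start to end, counting both.
392 = 7 × 56, so the span is exactly 56 full weeks.
Each full week contributes 2 days from the set (Tue, Thu): 56 × 2 = 112.

112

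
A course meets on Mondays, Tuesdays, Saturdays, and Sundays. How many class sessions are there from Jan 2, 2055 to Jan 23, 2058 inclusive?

640

Jan 2, 2055 is a Saturday.
The range spans 1118 days (inclusive of both endpoints).
1118 = 7 × 159 + 5, so there are 159 full weeks plus 5 extra days.
Each full week contributes 4 days from the set (Mon, Tue, Sat, Sun): 159 × 4 = 636.
The 5 extra days are Saturday, Sunday, Monday, Tuesday, Wednesday — 4 of them qualify.
Total: 636 + 4 = 640.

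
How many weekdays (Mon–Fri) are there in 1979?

261 weekdays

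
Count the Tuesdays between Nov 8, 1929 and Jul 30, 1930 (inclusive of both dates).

38 Tuesdays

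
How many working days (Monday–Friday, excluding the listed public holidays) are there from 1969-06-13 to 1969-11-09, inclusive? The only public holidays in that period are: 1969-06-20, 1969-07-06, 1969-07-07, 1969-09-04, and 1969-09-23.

102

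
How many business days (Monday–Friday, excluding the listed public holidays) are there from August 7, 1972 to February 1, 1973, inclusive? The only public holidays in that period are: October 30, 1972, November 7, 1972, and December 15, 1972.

126 business days

August 7, 1972 is a Monday.
That's 179 days from start to end, counting both.
179 = 7 × 25 + 4, so there are 25 full weeks plus 4 extra days.
Each full week contributes 5 weekdays (Mon–Fri): 25 × 5 = 125.
The 4 extra days are Mon, Tue, Wed, Thu — 4 of them qualify.
Total: 125 + 4 = 129.
Holidays: October 30, 1972 (Mon); November 7, 1972 (Tue); December 15, 1972 (Fri).
All 3 holidays fall on weekdays, so subtract 3.
Business days: 129 − 3 = 126.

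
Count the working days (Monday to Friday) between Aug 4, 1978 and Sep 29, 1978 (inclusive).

41 weekdays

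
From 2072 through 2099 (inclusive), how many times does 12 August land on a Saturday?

4

Day of week of August 12 in each year:
2072: Fri, 2073: Sat ✓, 2074: Sun, 2075: Mon, 2076: Wed, 2077: Thu, 2078: Fri, 2079: Sat ✓, 2080: Mon, 2081: Tue, 2082: Wed, 2083: Thu, 2084: Sat ✓, 2085: Sun, 2086: Mon, 2087: Tue, 2088: Thu, 2089: Fri, 2090: Sat ✓, 2091: Sun, 2092: Tue, 2093: Wed, 2094: Thu, 2095: Fri, 2096: Sun, 2097: Mon, 2098: Tue, 2099: Wed
Saturdays: 2073, 2079, 2084, 2090.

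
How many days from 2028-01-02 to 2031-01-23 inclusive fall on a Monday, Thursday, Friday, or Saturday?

638

2028-01-02 is a Sunday.
That's 1118 days from start to end, counting both.
1118 = 7 × 159 + 5, so there are 159 full weeks plus 5 extra days.
Each full week contributes 4 days from the set (Mon, Thu, Fri, Sat): 159 × 4 = 636.
The 5 extra days are Sun, Mon, Tue, Wed, Thu — 2 of them qualify.
Total: 636 + 2 = 638.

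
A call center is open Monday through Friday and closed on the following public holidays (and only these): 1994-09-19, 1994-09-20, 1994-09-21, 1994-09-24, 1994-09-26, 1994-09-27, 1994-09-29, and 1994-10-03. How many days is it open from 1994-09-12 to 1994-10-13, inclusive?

17

1994-09-12 is a Monday.
From 1994-09-12 to 1994-10-13 is 32 days inclusive.
32 = 7 × 4 + 4, so there are 4 full weeks plus 4 extra days.
Each full week contributes 5 weekdays (Mon–Fri): 4 × 5 = 20.
The 4 extra days are Mon, Tue, Wed, Thu — 4 of them qualify.
Total: 20 + 4 = 24.
Holidays: 1994-09-19 (Mon); 1994-09-20 (Tue); 1994-09-21 (Wed); 1994-09-24 (Sat); 1994-09-26 (Mon); 1994-09-27 (Tue); 1994-09-29 (Thu); 1994-10-03 (Mon).
7 of the 8 holidays fall on weekdays; the rest are weekends and were already excluded.
Business days: 24 − 7 = 17.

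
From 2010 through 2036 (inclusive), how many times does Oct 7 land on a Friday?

4

Day of week of October 7 in each year:
2010: Thu, 2011: Fri ✓, 2012: Sun, 2013: Mon, 2014: Tue, 2015: Wed, 2016: Fri ✓, 2017: Sat, 2018: Sun, 2019: Mon, 2020: Wed, 2021: Thu, 2022: Fri ✓, 2023: Sat, 2024: Mon, 2025: Tue, 2026: Wed, 2027: Thu, 2028: Sat, 2029: Sun, 2030: Mon, 2031: Tue, 2032: Thu, 2033: Fri ✓, 2034: Sat, 2035: Sun, 2036: Tue
Fridays: 2011, 2016, 2022, 2033.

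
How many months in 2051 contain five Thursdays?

4

A month has five Thursdays exactly when Thursday falls within its first (length − 28) days.
Jan: 31 days, starts Sun → 5 of Sun, Mon, Tue
Feb: 28 days, starts Wed → 5 of (none)
Mar: 31 days, starts Wed → 5 of Wed, Thu, Fri ✓
Apr: 30 days, starts Sat → 5 of Sat, Sun
May: 31 days, starts Mon → 5 of Mon, Tue, Wed
Jun: 30 days, starts Thu → 5 of Thu, Fri ✓
Jul: 31 days, starts Sat → 5 of Sat, Sun, Mon
Aug: 31 days, starts Tue → 5 of Tue, Wed, Thu ✓
Sep: 30 days, starts Fri → 5 of Fri, Sat
Oct: 31 days, starts Sun → 5 of Sun, Mon, Tue
Nov: 30 days, starts Wed → 5 of Wed, Thu ✓
Dec: 31 days, starts Fri → 5 of Fri, Sat, Sun
Months with five Thursdays: Mar, Jun, Aug, Nov.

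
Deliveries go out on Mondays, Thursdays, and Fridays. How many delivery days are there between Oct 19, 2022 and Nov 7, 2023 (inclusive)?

165

Oct 19, 2022 is a Wednesday.
The range spans 385 days (inclusive of both endpoints).
385 = 7 × 55, so the span is exactly 55 full weeks.
Each full week contributes 3 days from the set (Mon, Thu, Fri): 55 × 3 = 165.
Total: 165.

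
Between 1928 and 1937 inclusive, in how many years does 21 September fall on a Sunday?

1

Day of week of September 21 in each year:
1928: Fri, 1929: Sat, 1930: Sun ✓, 1931: Mon, 1932: Wed, 1933: Thu, 1934: Fri, 1935: Sat, 1936: Mon, 1937: Tue
Sundays: 1930.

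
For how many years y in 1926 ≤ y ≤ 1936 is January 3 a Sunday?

2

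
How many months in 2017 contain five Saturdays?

4

A month has five Saturdays exactly when Saturday falls within its first (length − 28) days.
Jan: 31 days, starts Sun → 5 of Sun, Mon, Tue
Feb: 28 days, starts Wed → 5 of (none)
Mar: 31 days, starts Wed → 5 of Wed, Thu, Fri
Apr: 30 days, starts Sat → 5 of Sat, Sun ✓
May: 31 days, starts Mon → 5 of Mon, Tue, Wed
Jun: 30 days, starts Thu → 5 of Thu, Fri
Jul: 31 days, starts Sat → 5 of Sat, Sun, Mon ✓
Aug: 31 days, starts Tue → 5 of Tue, Wed, Thu
Sep: 30 days, starts Fri → 5 of Fri, Sat ✓
Oct: 31 days, starts Sun → 5 of Sun, Mon, Tue
Nov: 30 days, starts Wed → 5 of Wed, Thu
Dec: 31 days, starts Fri → 5 of Fri, Sat, Sun ✓
Months with five Saturdays: Apr, Jul, Sep, Dec.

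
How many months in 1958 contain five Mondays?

A month has five Mondays exactly when Monday falls within its first (length − 28) days.
Jan: 31 days, starts Wed → 5 of Wed, Thu, Fri
Feb: 28 days, starts Sat → 5 of (none)
Mar: 31 days, starts Sat → 5 of Sat, Sun, Mon ✓
Apr: 30 days, starts Tue → 5 of Tue, Wed
May: 31 days, starts Thu → 5 of Thu, Fri, Sat
Jun: 30 days, starts Sun → 5 of Sun, Mon ✓
Jul: 31 days, starts Tue → 5 of Tue, Wed, Thu
Aug: 31 days, starts Fri → 5 of Fri, Sat, Sun
Sep: 30 days, starts Mon → 5 of Mon, Tue ✓
Oct: 31 days, starts Wed → 5 of Wed, Thu, Fri
Nov: 30 days, starts Sat → 5 of Sat, Sun
Dec: 31 days, starts Mon → 5 of Mon, Tue, Wed ✓
Months with five Mondays: Mar, Jun, Sep, Dec.

4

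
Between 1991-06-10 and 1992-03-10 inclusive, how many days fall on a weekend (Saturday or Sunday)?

1991-06-10 is a Monday.
The range spans 275 days (inclusive of both endpoints).
275 = 7 × 39 + 2, so there are 39 full weeks plus 2 extra days.
Each full week contributes 2 weekend days (Sat, Sun): 39 × 2 = 78.
The 2 extra days are Mon, Tue — none qualify.
Total: 78 + 0 = 78.

78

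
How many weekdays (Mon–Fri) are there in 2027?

261

1 January 2027 is a Friday.
From 1 January 2027 to 31 December 2027 is 365 days inclusive.
365 = 7 × 52 + 1, so there are 52 full weeks plus 1 extra day.
Each full week contributes 5 weekdays (Mon–Fri): 52 × 5 = 260.
The 1 extra day is Friday — 1 of them qualifies.
Total: 260 + 1 = 261.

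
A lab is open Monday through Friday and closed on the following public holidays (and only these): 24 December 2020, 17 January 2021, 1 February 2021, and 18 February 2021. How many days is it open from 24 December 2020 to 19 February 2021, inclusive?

39 business days

24 December 2020 is a Thursday.
The range spans 58 days (inclusive of both endpoints).
58 = 7 × 8 + 2, so there are 8 full weeks plus 2 extra days.
Each full week contributes 5 weekdays (Mon–Fri): 8 × 5 = 40.
The 2 extra days are Thursday, Friday — 2 of them qualify.
Total: 40 + 2 = 42.
Holidays: 24 December 2020 (Thu); 17 January 2021 (Sun); 1 February 2021 (Mon); 18 February 2021 (Thu).
3 of the 4 holidays fall on weekdays; the rest are weekends and were already excluded.
Business days: 42 − 3 = 39.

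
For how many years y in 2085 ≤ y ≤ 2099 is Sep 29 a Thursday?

2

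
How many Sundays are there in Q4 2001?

October 1, 2001 is a Monday.
That's 92 days from start to end, counting both.
92 = 7 × 13 + 1, so there are 13 full weeks plus 1 extra day.
Each full week contributes one Sunday: 13 so far.
The 1 extra day is Mon — none qualify.
Total: 13 + 0 = 13.

13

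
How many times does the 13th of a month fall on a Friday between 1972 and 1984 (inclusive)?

22

Friday-the-13ths by year:
1972: Oct
1973: Apr, Jul
1974: Sep, Dec
1975: Jun
1976: Feb, Aug
1977: May
1978: Jan, Oct
1979: Apr, Jul
1980: Jun
1981: Feb, Mar, Nov
1982: Aug
1983: May
1984: Jan, Apr, Jul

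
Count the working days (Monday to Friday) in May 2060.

May 1, 2060 is a Saturday.
The range spans 31 days (inclusive of both endpoints).
31 = 7 × 4 + 3, so there are 4 full weeks plus 3 extra days.
Each full week contributes 5 weekdays (Mon–Fri): 4 × 5 = 20.
The 3 extra days are Saturday, Sunday, Monday — 1 of them qualifies.
Total: 20 + 1 = 21.

21 weekdays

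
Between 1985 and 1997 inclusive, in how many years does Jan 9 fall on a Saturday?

Day of week of January 9 in each year:
1985: Wed, 1986: Thu, 1987: Fri, 1988: Sat ✓, 1989: Mon, 1990: Tue, 1991: Wed, 1992: Thu, 1993: Sat ✓, 1994: Sun, 1995: Mon, 1996: Tue, 1997: Thu
Saturdays: 1988, 1993.

2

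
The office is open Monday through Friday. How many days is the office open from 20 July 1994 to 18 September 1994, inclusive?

20 July 1994 is a Wednesday.
That's 61 days from start to end, counting both.
61 = 7 × 8 + 5, so there are 8 full weeks plus 5 extra days.
Each full week contributes 5 weekdays (Mon–Fri): 8 × 5 = 40.
The 5 extra days are Wed, Thu, Fri, Sat, Sun — 3 of them qualify.
Total: 40 + 3 = 43.

43 weekdays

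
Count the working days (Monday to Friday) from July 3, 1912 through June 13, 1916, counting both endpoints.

1030 weekdays

July 3, 1912 is a Wednesday.
That's 1442 days from start to end, counting both.
1442 = 7 × 206, so the span is exactly 206 full weeks.
Each full week contributes 5 weekdays (Mon–Fri): 206 × 5 = 1030.
Total: 1030.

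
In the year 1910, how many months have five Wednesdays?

4

A month has five Wednesdays exactly when Wednesday falls within its first (length − 28) days.
Jan: 31 days, starts Sat → 5 of Sat, Sun, Mon
Feb: 28 days, starts Tue → 5 of (none)
Mar: 31 days, starts Tue → 5 of Tue, Wed, Thu ✓
Apr: 30 days, starts Fri → 5 of Fri, Sat
May: 31 days, starts Sun → 5 of Sun, Mon, Tue
Jun: 30 days, starts Wed → 5 of Wed, Thu ✓
Jul: 31 days, starts Fri → 5 of Fri, Sat, Sun
Aug: 31 days, starts Mon → 5 of Mon, Tue, Wed ✓
Sep: 30 days, starts Thu → 5 of Thu, Fri
Oct: 31 days, starts Sat → 5 of Sat, Sun, Mon
Nov: 30 days, starts Tue → 5 of Tue, Wed ✓
Dec: 31 days, starts Thu → 5 of Thu, Fri, Sat
Months with five Wednesdays: Mar, Jun, Aug, Nov.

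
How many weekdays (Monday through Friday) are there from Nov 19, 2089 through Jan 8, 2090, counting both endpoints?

Nov 19, 2089 is a Saturday.
From Nov 19, 2089 to Jan 8, 2090 is 51 days inclusive.
51 = 7 × 7 + 2, so there are 7 full weeks plus 2 extra days.
Each full week contributes 5 weekdays (Mon–Fri): 7 × 5 = 35.
The 2 extra days are Saturday, Sunday — none qualify.
Total: 35 + 0 = 35.

35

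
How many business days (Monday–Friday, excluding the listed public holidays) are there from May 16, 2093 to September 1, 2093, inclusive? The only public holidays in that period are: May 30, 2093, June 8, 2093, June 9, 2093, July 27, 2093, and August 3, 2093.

May 16, 2093 is a Saturday.
The range spans 109 days (inclusive of both endpoints).
109 = 7 × 15 + 4, so there are 15 full weeks plus 4 extra days.
Each full week contributes 5 weekdays (Mon–Fri): 15 × 5 = 75.
The 4 extra days are Saturday, Sunday, Monday, Tuesday — 2 of them qualify.
Total: 75 + 2 = 77.
Holidays: May 30, 2093 (Sat); June 8, 2093 (Mon); June 9, 2093 (Tue); July 27, 2093 (Mon); August 3, 2093 (Mon).
4 of the 5 holidays fall on weekdays; the rest are weekends and were already excluded.
Business days: 77 − 4 = 73.

73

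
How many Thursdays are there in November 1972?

5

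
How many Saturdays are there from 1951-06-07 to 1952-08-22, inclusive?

63

1951-06-07 is a Thursday.
That's 443 days from start to end, counting both.
443 = 7 × 63 + 2, so there are 63 full weeks plus 2 extra days.
Each full week contributes one Saturday: 63 so far.
The 2 extra days are Thursday, Friday — none qualify.
Total: 63 + 0 = 63.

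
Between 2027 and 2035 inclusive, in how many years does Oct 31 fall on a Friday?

1

Day of week of October 31 in each year:
2027: Sun, 2028: Tue, 2029: Wed, 2030: Thu, 2031: Fri ✓, 2032: Sun, 2033: Mon, 2034: Tue, 2035: Wed
Fridays: 2031.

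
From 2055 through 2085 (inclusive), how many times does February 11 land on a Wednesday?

4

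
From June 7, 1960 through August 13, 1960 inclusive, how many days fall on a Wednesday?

June 7, 1960 is a Tuesday.
That's 68 days from start to end, counting both.
68 = 7 × 9 + 5, so there are 9 full weeks plus 5 extra days.
Each full week contributes one Wednesday: 9 so far.
The 5 extra days are Tue, Wed, Thu, Fri, Sat — 1 of them qualifies.
Total: 9 + 1 = 10.

10 Wednesdays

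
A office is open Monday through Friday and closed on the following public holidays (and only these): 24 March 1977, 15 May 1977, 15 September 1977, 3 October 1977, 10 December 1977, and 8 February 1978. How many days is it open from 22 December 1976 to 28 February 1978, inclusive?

306

22 December 1976 is a Wednesday.
That's 434 days from start to end, counting both.
434 = 7 × 62, so the span is exactly 62 full weeks.
Each full week contributes 5 weekdays (Mon–Fri): 62 × 5 = 310.
Total: 310.
Holidays: 24 March 1977 (Thu); 15 May 1977 (Sun); 15 September 1977 (Thu); 3 October 1977 (Mon); 10 December 1977 (Sat); 8 February 1978 (Wed).
4 of the 6 holidays fall on weekdays; the rest are weekends and were already excluded.
Business days: 310 − 4 = 306.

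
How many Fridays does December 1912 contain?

4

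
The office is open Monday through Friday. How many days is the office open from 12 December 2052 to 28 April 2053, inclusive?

98

12 December 2052 is a Thursday.
From 12 December 2052 to 28 April 2053 is 138 days inclusive.
138 = 7 × 19 + 5, so there are 19 full weeks plus 5 extra days.
Each full week contributes 5 weekdays (Mon–Fri): 19 × 5 = 95.
The 5 extra days are Thursday, Friday, Saturday, Sunday, Monday — 3 of them qualify.
Total: 95 + 3 = 98.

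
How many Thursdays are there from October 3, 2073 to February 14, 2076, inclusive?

October 3, 2073 is a Tuesday.
That's 865 days from start to end, counting both.
865 = 7 × 123 + 4, so there are 123 full weeks plus 4 extra days.
Each full week contributes one Thursday: 123 so far.
The 4 extra days are Tue, Wed, Thu, Fri — 1 of them qualifies.
Total: 123 + 1 = 124.

124 Thursdays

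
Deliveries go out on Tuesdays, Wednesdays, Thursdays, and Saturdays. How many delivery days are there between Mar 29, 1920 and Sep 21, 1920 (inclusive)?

101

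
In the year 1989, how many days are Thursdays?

52

1 January 1989 is a Sunday.
From 1 January 1989 to 31 December 1989 is 365 days inclusive.
365 = 7 × 52 + 1, so there are 52 full weeks plus 1 extra day.
Each full week contributes one Thursday: 52 so far.
The 1 extra day is Sun — none qualify.
Total: 52 + 0 = 52.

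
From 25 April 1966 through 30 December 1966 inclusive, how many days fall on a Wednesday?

36

25 April 1966 is a Monday.
From 25 April 1966 to 30 December 1966 is 250 days inclusive.
250 = 7 × 35 + 5, so there are 35 full weeks plus 5 extra days.
Each full week contributes one Wednesday: 35 so far.
The 5 extra days are Monday, Tuesday, Wednesday, Thursday, Friday — 1 of them qualifies.
Total: 35 + 1 = 36.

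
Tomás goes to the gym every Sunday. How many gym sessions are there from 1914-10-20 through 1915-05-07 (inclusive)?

1914-10-20 is a Tuesday.
From 1914-10-20 to 1915-05-07 is 200 days inclusive.
200 = 7 × 28 + 4, so there are 28 full weeks plus 4 extra days.
Each full week contributes one Sunday: 28 so far.
The 4 extra days are Tue, Wed, Thu, Fri — none qualify.
Total: 28 + 0 = 28.

28 Sundays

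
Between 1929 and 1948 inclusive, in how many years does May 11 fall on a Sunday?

Day of week of May 11 in each year:
1929: Sat, 1930: Sun ✓, 1931: Mon, 1932: Wed, 1933: Thu, 1934: Fri, 1935: Sat, 1936: Mon, 1937: Tue, 1938: Wed, 1939: Thu, 1940: Sat, 1941: Sun ✓, 1942: Mon, 1943: Tue, 1944: Thu, 1945: Fri, 1946: Sat, 1947: Sun ✓, 1948: Tue
Sundays: 1930, 1941, 1947.

3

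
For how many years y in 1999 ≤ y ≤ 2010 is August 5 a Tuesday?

Day of week of August 5 in each year:
1999: Thu, 2000: Sat, 2001: Sun, 2002: Mon, 2003: Tue ✓, 2004: Thu, 2005: Fri, 2006: Sat, 2007: Sun, 2008: Tue ✓, 2009: Wed, 2010: Thu
Tuesdays: 2003, 2008.

2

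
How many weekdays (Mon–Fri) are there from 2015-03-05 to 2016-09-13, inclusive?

399 weekdays

2015-03-05 is a Thursday.
That's 559 days from start to end, counting both.
559 = 7 × 79 + 6, so there are 79 full weeks plus 6 extra days.
Each full week contributes 5 weekdays (Mon–Fri): 79 × 5 = 395.
The 6 extra days are Thu, Fri, Sat, Sun, Mon, Tue — 4 of them qualify.
Total: 395 + 4 = 399.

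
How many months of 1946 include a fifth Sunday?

4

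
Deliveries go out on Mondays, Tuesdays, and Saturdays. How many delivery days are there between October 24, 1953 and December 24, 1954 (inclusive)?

October 24, 1953 is a Saturday.
The range spans 427 days (inclusive of both endpoints).
427 = 7 × 61, so the span is exactly 61 full weeks.
Each full week contributes 3 days from the set (Mon, Tue, Sat): 61 × 3 = 183.

183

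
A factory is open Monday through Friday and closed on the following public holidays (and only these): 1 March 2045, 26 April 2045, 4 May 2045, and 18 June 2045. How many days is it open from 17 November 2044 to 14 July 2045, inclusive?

169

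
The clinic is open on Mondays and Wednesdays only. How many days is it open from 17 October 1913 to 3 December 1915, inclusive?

222

17 October 1913 is a Friday.
The range spans 778 days (inclusive of both endpoints).
778 = 7 × 111 + 1, so there are 111 full weeks plus 1 extra day.
Each full week contributes 2 days from the set (Mon, Wed): 111 × 2 = 222.
The 1 extra day is Fri — none qualify.
Total: 222 + 0 = 222.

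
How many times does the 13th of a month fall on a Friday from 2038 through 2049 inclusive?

Friday-the-13ths by year:
2038: Aug
2039: May
2040: Jan, Apr, Jul
2041: Sep, Dec
2042: Jun
2043: Feb, Mar, Nov
2044: May
2045: Jan, Oct
2046: Apr, Jul
2047: Sep, Dec
2048: Mar, Nov
2049: Aug

21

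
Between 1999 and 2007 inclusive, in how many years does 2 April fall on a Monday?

Day of week of April 2 in each year:
1999: Fri, 2000: Sun, 2001: Mon ✓, 2002: Tue, 2003: Wed, 2004: Fri, 2005: Sat, 2006: Sun, 2007: Mon ✓
Mondays: 2001, 2007.

2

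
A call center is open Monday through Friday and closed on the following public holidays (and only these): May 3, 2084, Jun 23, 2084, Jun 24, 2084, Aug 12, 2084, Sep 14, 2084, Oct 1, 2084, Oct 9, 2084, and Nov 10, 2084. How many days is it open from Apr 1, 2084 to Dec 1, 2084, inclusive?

170 business days

Apr 1, 2084 is a Saturday.
That's 245 days from start to end, counting both.
245 = 7 × 35, so the span is exactly 35 full weeks.
Each full week contributes 5 weekdays (Mon–Fri): 35 × 5 = 175.
Holidays: May 3, 2084 (Wed); Jun 23, 2084 (Fri); Jun 24, 2084 (Sat); Aug 12, 2084 (Sat); Sep 14, 2084 (Thu); Oct 1, 2084 (Sun); Oct 9, 2084 (Mon); Nov 10, 2084 (Fri).
5 of the 8 holidays fall on weekdays; the rest are weekends and were already excluded.
Business days: 175 − 5 = 170.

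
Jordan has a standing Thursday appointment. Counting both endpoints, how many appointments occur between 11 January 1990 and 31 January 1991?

11 January 1990 is a Thursday.
The range spans 386 days (inclusive of both endpoints).
386 = 7 × 55 + 1, so there are 55 full weeks plus 1 extra day.
Each full week contributes one Thursday: 55 so far.
The 1 extra day is Thu — 1 of them qualifies.
Total: 55 + 1 = 56.

56 Thursdays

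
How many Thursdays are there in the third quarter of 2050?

1 July 2050 is a Friday.
From 1 July 2050 to 30 September 2050 is 92 days inclusive.
92 = 7 × 13 + 1, so there are 13 full weeks plus 1 extra day.
Each full week contributes one Thursday: 13 so far.
The 1 extra day is Fri — none qualify.
Total: 13 + 0 = 13.

13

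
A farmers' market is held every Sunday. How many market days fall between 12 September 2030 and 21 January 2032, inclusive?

12 September 2030 is a Thursday.
From 12 September 2030 to 21 January 2032 is 497 days inclusive.
497 = 7 × 71, so the span is exactly 71 full weeks.
Each full week contributes one Sunday: 71 so far.

71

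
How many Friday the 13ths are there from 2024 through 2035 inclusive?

Friday-the-13ths by year:
2024: Sep, Dec
2025: Jun
2026: Feb, Mar, Nov
2027: Aug
2028: Oct
2029: Apr, Jul
2030: Sep, Dec
2031: Jun
2032: Feb, Aug
2033: May
2034: Jan, Oct
2035: Apr, Jul

20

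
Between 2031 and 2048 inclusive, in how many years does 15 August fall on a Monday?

3

Day of week of August 15 in each year:
2031: Fri, 2032: Sun, 2033: Mon ✓, 2034: Tue, 2035: Wed, 2036: Fri, 2037: Sat, 2038: Sun, 2039: Mon ✓, 2040: Wed, 2041: Thu, 2042: Fri, 2043: Sat, 2044: Mon ✓, 2045: Tue, 2046: Wed, 2047: Thu, 2048: Sat
Mondays: 2033, 2039, 2044.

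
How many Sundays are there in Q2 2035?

Apr 1, 2035 is a Sunday.
That's 91 days from start to end, counting both.
91 = 7 × 13, so the span is exactly 13 full weeks.
Each full week contributes one Sunday: 13 so far.

13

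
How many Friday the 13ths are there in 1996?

The 13th falls on a Friday when the month's 13th has weekday Fri.
Jan 13 is Sat; Feb 13 is Tue; Mar 13 is Wed; Apr 13 is Sat; May 13 is Mon; Jun 13 is Thu; Jul 13 is Sat; Aug 13 is Tue; Sep 13 is Fri ✓; Oct 13 is Sun; Nov 13 is Wed; Dec 13 is Fri ✓.
Friday the 13ths: Sep, Dec.

2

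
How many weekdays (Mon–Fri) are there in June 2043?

2043-06-01 is a Monday.
From 2043-06-01 to 2043-06-30 is 30 days inclusive.
30 = 7 × 4 + 2, so there are 4 full weeks plus 2 extra days.
Each full week contributes 5 weekdays (Mon–Fri): 4 × 5 = 20.
The 2 extra days are Monday, Tuesday — 2 of them qualify.
Total: 20 + 2 = 22.

22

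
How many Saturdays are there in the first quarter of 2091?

2091-01-01 is a Monday.
That's 90 days from start to end, counting both.
90 = 7 × 12 + 6, so there are 12 full weeks plus 6 extra days.
Each full week contributes one Saturday: 12 so far.
The 6 extra days are Monday, Tuesday, Wednesday, Thursday, Friday, Saturday — 1 of them qualifies.
Total: 12 + 1 = 13.

13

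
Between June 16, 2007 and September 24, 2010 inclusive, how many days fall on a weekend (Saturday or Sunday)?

June 16, 2007 is a Saturday.
The range spans 1197 days (inclusive of both endpoints).
1197 = 7 × 171, so the span is exactly 171 full weeks.
Each full week contributes 2 weekend days (Sat, Sun): 171 × 2 = 342.
Total: 342.

342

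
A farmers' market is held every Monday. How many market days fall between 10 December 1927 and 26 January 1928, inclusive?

7

10 December 1927 is a Saturday.
The range spans 48 days (inclusive of both endpoints).
48 = 7 × 6 + 6, so there are 6 full weeks plus 6 extra days.
Each full week contributes one Monday: 6 so far.
The 6 extra days are Sat, Sun, Mon, Tue, Wed, Thu — 1 of them qualifies.
Total: 6 + 1 = 7.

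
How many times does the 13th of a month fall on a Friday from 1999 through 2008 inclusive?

Friday-the-13ths by year:
1999: Aug
2000: Oct
2001: Apr, Jul
2002: Sep, Dec
2003: Jun
2004: Feb, Aug
2005: May
2006: Jan, Oct
2007: Apr, Jul
2008: Jun

15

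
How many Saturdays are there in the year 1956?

Jan 1, 1956 is a Sunday.
That's 366 days from start to end, counting both.
366 = 7 × 52 + 2, so there are 52 full weeks plus 2 extra days.
Each full week contributes one Saturday: 52 so far.
The 2 extra days are Sunday, Monday — none qualify.
Total: 52 + 0 = 52.

52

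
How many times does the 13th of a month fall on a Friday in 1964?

The 13th falls on a Friday when the month's 13th has weekday Fri.
Jan 13 is Mon; Feb 13 is Thu; Mar 13 is Fri ✓; Apr 13 is Mon; May 13 is Wed; Jun 13 is Sat; Jul 13 is Mon; Aug 13 is Thu; Sep 13 is Sun; Oct 13 is Tue; Nov 13 is Fri ✓; Dec 13 is Sun.
Friday the 13ths: Mar, Nov.

2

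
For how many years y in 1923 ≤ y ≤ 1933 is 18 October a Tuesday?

Day of week of October 18 in each year:
1923: Thu, 1924: Sat, 1925: Sun, 1926: Mon, 1927: Tue ✓, 1928: Thu, 1929: Fri, 1930: Sat, 1931: Sun, 1932: Tue ✓, 1933: Wed
Tuesdays: 1927, 1932.

2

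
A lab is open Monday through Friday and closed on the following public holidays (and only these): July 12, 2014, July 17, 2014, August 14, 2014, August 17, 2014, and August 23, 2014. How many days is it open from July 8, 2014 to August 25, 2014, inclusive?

33

July 8, 2014 is a Tuesday.
That's 49 days from start to end, counting both.
49 = 7 × 7, so the span is exactly 7 full weeks.
Each full week contributes 5 weekdays (Mon–Fri): 7 × 5 = 35.
Holidays: July 12, 2014 (Sat); July 17, 2014 (Thu); August 14, 2014 (Thu); August 17, 2014 (Sun); August 23, 2014 (Sat).
2 of the 5 holidays fall on weekdays; the rest are weekends and were already excluded.
Business days: 35 − 2 = 33.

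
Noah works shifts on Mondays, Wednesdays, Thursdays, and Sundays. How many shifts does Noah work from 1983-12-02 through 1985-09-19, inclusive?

1983-12-02 is a Friday.
That's 658 days from start to end, counting both.
658 = 7 × 94, so the span is exactly 94 full weeks.
Each full week contributes 4 days from the set (Mon, Wed, Thu, Sun): 94 × 4 = 376.
Total: 376.

376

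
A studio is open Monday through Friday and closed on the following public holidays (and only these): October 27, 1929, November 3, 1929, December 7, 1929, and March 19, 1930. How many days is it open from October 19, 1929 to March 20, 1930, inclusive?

108

October 19, 1929 is a Saturday.
The range spans 153 days (inclusive of both endpoints).
153 = 7 × 21 + 6, so there are 21 full weeks plus 6 extra days.
Each full week contributes 5 weekdays (Mon–Fri): 21 × 5 = 105.
The 6 extra days are Sat, Sun, Mon, Tue, Wed, Thu — 4 of them qualify.
Total: 105 + 4 = 109.
Holidays: October 27, 1929 (Sun); November 3, 1929 (Sun); December 7, 1929 (Sat); March 19, 1930 (Wed).
1 of the 4 holidays fall on weekdays; the rest are weekends and were already excluded.
Business days: 109 − 1 = 108.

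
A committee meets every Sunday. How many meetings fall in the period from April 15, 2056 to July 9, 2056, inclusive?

April 15, 2056 is a Saturday.
That's 86 days from start to end, counting both.
86 = 7 × 12 + 2, so there are 12 full weeks plus 2 extra days.
Each full week contributes one Sunday: 12 so far.
The 2 extra days are Sat, Sun — 1 of them qualifies.
Total: 12 + 1 = 13.

13 Sundays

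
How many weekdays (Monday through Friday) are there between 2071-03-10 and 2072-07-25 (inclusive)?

2071-03-10 is a Tuesday.
The range spans 504 days (inclusive of both endpoints).
504 = 7 × 72, so the span is exactly 72 full weeks.
Each full week contributes 5 weekdays (Mon–Fri): 72 × 5 = 360.
Total: 360.

360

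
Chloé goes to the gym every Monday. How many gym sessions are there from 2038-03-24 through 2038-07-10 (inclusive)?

2038-03-24 is a Wednesday.
From 2038-03-24 to 2038-07-10 is 109 days inclusive.
109 = 7 × 15 + 4, so there are 15 full weeks plus 4 extra days.
Each full week contributes one Monday: 15 so far.
The 4 extra days are Wed, Thu, Fri, Sat — none qualify.
Total: 15 + 0 = 15.

15 Mondays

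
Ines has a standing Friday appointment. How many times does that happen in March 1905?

Mar 1, 1905 is a Wednesday.
That's 31 days from start to end, counting both.
31 = 7 × 4 + 3, so there are 4 full weeks plus 3 extra days.
Each full week contributes one Friday: 4 so far.
The 3 extra days are Wed, Thu, Fri — 1 of them qualifies.
Total: 4 + 1 = 5.

5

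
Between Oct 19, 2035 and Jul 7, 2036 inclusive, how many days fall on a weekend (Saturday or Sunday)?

76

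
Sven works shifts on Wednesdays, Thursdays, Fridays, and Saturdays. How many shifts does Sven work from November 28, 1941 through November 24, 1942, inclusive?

206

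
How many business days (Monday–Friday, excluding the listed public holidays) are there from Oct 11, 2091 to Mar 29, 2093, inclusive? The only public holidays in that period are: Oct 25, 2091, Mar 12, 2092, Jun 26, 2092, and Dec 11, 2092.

378

Oct 11, 2091 is a Thursday.
From Oct 11, 2091 to Mar 29, 2093 is 536 days inclusive.
536 = 7 × 76 + 4, so there are 76 full weeks plus 4 extra days.
Each full week contributes 5 weekdays (Mon–Fri): 76 × 5 = 380.
The 4 extra days are Thu, Fri, Sat, Sun — 2 of them qualify.
Total: 380 + 2 = 382.
Holidays: Oct 25, 2091 (Thu); Mar 12, 2092 (Wed); Jun 26, 2092 (Thu); Dec 11, 2092 (Thu).
All 4 holidays fall on weekdays, so subtract 4.
Business days: 382 − 4 = 378.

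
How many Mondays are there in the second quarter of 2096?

April 1, 2096 is a Sunday.
From April 1, 2096 to June 30, 2096 is 91 days inclusive.
91 = 7 × 13, so the span is exactly 13 full weeks.
Each full week contributes one Monday: 13 so far.
Total: 13.

13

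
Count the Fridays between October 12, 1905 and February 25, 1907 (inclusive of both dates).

October 12, 1905 is a Thursday.
From October 12, 1905 to February 25, 1907 is 502 days inclusive.
502 = 7 × 71 + 5, so there are 71 full weeks plus 5 extra days.
Each full week contributes one Friday: 71 so far.
The 5 extra days are Thu, Fri, Sat, Sun, Mon — 1 of them qualifies.
Total: 71 + 1 = 72.

72 Fridays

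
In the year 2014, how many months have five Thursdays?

4

A month has five Thursdays exactly when Thursday falls within its first (length − 28) days.
Jan: 31 days, starts Wed → 5 of Wed, Thu, Fri ✓
Feb: 28 days, starts Sat → 5 of (none)
Mar: 31 days, starts Sat → 5 of Sat, Sun, Mon
Apr: 30 days, starts Tue → 5 of Tue, Wed
May: 31 days, starts Thu → 5 of Thu, Fri, Sat ✓
Jun: 30 days, starts Sun → 5 of Sun, Mon
Jul: 31 days, starts Tue → 5 of Tue, Wed, Thu ✓
Aug: 31 days, starts Fri → 5 of Fri, Sat, Sun
Sep: 30 days, starts Mon → 5 of Mon, Tue
Oct: 31 days, starts Wed → 5 of Wed, Thu, Fri ✓
Nov: 30 days, starts Sat → 5 of Sat, Sun
Dec: 31 days, starts Mon → 5 of Mon, Tue, Wed
Months with five Thursdays: Jan, May, Jul, Oct.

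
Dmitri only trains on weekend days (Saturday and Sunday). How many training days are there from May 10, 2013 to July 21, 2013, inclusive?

22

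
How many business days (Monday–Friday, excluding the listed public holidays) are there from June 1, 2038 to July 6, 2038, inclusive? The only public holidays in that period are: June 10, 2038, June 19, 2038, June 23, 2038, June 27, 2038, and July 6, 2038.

June 1, 2038 is a Tuesday.
From June 1, 2038 to July 6, 2038 is 36 days inclusive.
36 = 7 × 5 + 1, so there are 5 full weeks plus 1 extra day.
Each full week contributes 5 weekdays (Mon–Fri): 5 × 5 = 25.
The 1 extra day is Tue — 1 of them qualifies.
Total: 25 + 1 = 26.
Holidays: June 10, 2038 (Thu); June 19, 2038 (Sat); June 23, 2038 (Wed); June 27, 2038 (Sun); July 6, 2038 (Tue).
3 of the 5 holidays fall on weekdays; the rest are weekends and were already excluded.
Business days: 26 − 3 = 23.

23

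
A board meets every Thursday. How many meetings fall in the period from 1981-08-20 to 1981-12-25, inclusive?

1981-08-20 is a Thursday.
That's 128 days from start to end, counting both.
128 = 7 × 18 + 2, so there are 18 full weeks plus 2 extra days.
Each full week contributes one Thursday: 18 so far.
The 2 extra days are Thursday, Friday — 1 of them qualifies.
Total: 18 + 1 = 19.

19 Thursdays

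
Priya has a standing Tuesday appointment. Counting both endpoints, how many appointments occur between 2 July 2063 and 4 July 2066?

2 July 2063 is a Monday.
That's 1099 days from start to end, counting both.
1099 = 7 × 157, so the span is exactly 157 full weeks.
Each full week contributes one Tuesday: 157 so far.

157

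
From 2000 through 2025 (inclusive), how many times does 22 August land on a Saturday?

3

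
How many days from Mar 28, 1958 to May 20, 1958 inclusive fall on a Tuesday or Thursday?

15

Mar 28, 1958 is a Friday.
From Mar 28, 1958 to May 20, 1958 is 54 days inclusive.
54 = 7 × 7 + 5, so there are 7 full weeks plus 5 extra days.
Each full week contributes 2 days from the set (Tue, Thu): 7 × 2 = 14.
The 5 extra days are Fri, Sat, Sun, Mon, Tue — 1 of them qualifies.
Total: 14 + 1 = 15.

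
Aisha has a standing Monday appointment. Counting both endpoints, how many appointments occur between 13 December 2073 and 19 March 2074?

14

13 December 2073 is a Wednesday.
That's 97 days from start to end, counting both.
97 = 7 × 13 + 6, so there are 13 full weeks plus 6 extra days.
Each full week contributes one Monday: 13 so far.
The 6 extra days are Wed, Thu, Fri, Sat, Sun, Mon — 1 of them qualifies.
Total: 13 + 1 = 14.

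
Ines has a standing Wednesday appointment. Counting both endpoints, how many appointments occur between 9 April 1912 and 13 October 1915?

9 April 1912 is a Tuesday.
From 9 April 1912 to 13 October 1915 is 1283 days inclusive.
1283 = 7 × 183 + 2, so there are 183 full weeks plus 2 extra days.
Each full week contributes one Wednesday: 183 so far.
The 2 extra days are Tuesday, Wednesday — 1 of them qualifies.
Total: 183 + 1 = 184.

184 Wednesdays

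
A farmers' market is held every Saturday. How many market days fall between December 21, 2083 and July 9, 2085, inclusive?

December 21, 2083 is a Tuesday.
From December 21, 2083 to July 9, 2085 is 567 days inclusive.
567 = 7 × 81, so the span is exactly 81 full weeks.
Each full week contributes one Saturday: 81 so far.

81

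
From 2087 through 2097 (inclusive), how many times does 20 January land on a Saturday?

1

Day of week of January 20 in each year:
2087: Mon, 2088: Tue, 2089: Thu, 2090: Fri, 2091: Sat ✓, 2092: Sun, 2093: Tue, 2094: Wed, 2095: Thu, 2096: Fri, 2097: Sun
Saturdays: 2091.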